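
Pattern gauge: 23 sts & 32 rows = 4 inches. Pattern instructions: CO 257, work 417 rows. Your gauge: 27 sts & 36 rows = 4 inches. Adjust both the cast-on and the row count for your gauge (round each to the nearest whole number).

Cast on 302 stitches; work 469 rows.

Stitches: 257 × 27/23 = 301.70 → 302.
Rows: 417 × 36/32 = 469.12 → 469.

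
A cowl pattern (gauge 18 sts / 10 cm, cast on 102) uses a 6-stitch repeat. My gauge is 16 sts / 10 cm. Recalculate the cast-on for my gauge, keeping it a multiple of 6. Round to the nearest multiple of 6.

102 × 16 / 18 = 90.67.
Nearest multiple of 6: 90.

Cast on 90 stitches.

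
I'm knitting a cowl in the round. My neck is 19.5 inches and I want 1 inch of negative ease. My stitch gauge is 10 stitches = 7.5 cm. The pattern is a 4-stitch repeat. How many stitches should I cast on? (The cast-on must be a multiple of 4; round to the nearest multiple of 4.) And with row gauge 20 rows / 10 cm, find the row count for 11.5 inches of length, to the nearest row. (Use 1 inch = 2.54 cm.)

Finished = 19.5 − 1 = 18.5 inches.
18.5 inches × 2.54 = 46.99 cm.
10/7.5 = 1.333 sts per cm; 46.99 × 1.333 = 62.65 sts.
Nearest multiple of 4 → 64.
11.5 inches = 29.21 cm; × 2 = 58.42 → 58 rows.

Cast on 64 stitches; work 58 rows.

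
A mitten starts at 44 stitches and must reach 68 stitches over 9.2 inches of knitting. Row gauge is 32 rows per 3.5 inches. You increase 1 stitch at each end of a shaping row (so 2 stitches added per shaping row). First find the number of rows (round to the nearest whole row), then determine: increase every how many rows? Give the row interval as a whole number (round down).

Increase every 7th row.

Rows = 9.2 × 9.143 = 84.1 → 84 rows.
Stitches to add: 24 → 12 shaping rows (at 2 st each).
84 / 12 = 7.00 → every 7 rows.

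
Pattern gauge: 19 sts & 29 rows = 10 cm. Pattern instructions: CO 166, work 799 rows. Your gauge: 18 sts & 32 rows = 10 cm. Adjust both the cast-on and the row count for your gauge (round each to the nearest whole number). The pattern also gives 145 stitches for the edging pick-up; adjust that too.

Cast on 157 stitches; work 882 rows; edging pick-up 137 stitches.

Stitches: 166 × 18/19 = 157.26 → 157.
Rows: 799 × 32/29 = 881.66 → 882.
edging pick-up: 145 × 18/19 = 137.37 → 137.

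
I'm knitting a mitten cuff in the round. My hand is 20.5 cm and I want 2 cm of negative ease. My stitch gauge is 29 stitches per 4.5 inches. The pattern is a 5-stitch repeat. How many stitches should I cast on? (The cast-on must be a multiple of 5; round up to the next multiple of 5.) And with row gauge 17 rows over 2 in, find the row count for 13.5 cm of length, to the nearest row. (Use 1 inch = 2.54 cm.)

Finished = 20.5 − 2 = 18.5 cm.
18.5 cm × 1/2.54 = 7.28 inches.
29/4.5 = 6.444 sts per in; 7.28 × 6.444 = 46.94 sts.
Next multiple of 5 → 50.
13.5 cm = 5.31 inches; × 8.5 = 45.18 → 45 rows.

Cast on 50 stitches; work 45 rows.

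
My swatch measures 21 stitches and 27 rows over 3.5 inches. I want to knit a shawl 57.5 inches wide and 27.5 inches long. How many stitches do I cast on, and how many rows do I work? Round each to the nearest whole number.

Cast on 345 stitches and work 212 rows.

Stitch gauge = 21/3.5 = 6 sts/in; 57.5 × 6 = 345.00 → 345 sts.
Row gauge = 27/3.5 = 7.714 rows/in; 27.5 × 7.714 = 212.14 → 212 rows.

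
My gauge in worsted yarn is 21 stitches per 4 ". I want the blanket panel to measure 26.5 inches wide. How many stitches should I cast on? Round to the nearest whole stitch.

21 stitches / 4 in = 5.25 stitches per inch.
26.5 × 5.25 = 139.12 stitches.
Round to nearest → 139.

Cast on 139 stitches.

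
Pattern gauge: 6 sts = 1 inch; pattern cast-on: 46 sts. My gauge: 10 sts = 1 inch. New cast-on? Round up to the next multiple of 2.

CO 78 sts.

Scale factor = 10 / 6 = 1.667.
46 × 10 / 6 = 76.67 sts.
→ 78 sts.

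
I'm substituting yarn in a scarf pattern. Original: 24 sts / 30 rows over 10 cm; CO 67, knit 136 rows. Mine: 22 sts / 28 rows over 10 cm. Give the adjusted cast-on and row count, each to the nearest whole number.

Cast on 61 stitches; work 127 rows.

Stitches: 67 × 22/24 = 61.42 → 61.
Rows: 136 × 28/30 = 126.93 → 127.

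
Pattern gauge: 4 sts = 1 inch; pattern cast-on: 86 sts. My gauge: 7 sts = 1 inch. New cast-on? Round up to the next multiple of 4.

Scale factor = 7 / 4 = 1.750.
86 × 7 / 4 = 150.50 sts.
→ 152 sts.

152 stitches.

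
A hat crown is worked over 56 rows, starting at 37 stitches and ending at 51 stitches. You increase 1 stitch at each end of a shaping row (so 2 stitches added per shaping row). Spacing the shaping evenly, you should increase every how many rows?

Increase every 8th row.

Stitches to add: |51 − 37| = 14.
Shaping rows needed: 14 / 2 = 7.
56 rows / 7 = every 8 rows.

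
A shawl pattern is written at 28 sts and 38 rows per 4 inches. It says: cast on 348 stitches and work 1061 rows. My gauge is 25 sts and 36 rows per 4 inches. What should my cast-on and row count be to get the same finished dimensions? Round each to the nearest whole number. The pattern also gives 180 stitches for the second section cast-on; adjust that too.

Stitches: 348 × 25/28 = 310.71 → 311.
Rows: 1061 × 36/38 = 1005.16 → 1005.
second section cast-on: 180 × 25/28 = 160.71 → 161.

Cast on 311 stitches; work 1005 rows; second section cast-on 161 stitches.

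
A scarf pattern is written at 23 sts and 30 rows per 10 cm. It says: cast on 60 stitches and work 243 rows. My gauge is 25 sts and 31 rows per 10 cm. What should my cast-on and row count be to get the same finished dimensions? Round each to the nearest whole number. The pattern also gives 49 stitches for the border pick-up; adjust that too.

Cast on 65 stitches; work 251 rows; border pick-up 53 stitches.

Stitches: 60 × 25/23 = 65.22 → 65.
Rows: 243 × 31/30 = 251.10 → 251.
border pick-up: 49 × 25/23 = 53.26 → 53.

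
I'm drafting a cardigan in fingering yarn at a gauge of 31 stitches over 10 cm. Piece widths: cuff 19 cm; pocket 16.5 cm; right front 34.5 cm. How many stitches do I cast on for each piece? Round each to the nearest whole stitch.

cuff 59; pocket 51; right front 107.

Rate = 31/10 = 3.1 sts per cm.
cuff: 19 × 3.1 = 58.90 → 59.
pocket: 16.5 × 3.1 = 51.15 → 51.
right front: 34.5 × 3.1 = 106.95 → 107.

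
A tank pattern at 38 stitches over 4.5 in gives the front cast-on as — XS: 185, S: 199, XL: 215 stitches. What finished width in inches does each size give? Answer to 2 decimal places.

XS 21.91 inches; S 23.57 inches; XL 25.46 inches.

38/4.5 = 8.444 sts per in.
XS: 185 / 8.444 = 21.908 → 21.91 in.
S: 199 / 8.444 = 23.566 → 23.57 in.
XL: 215 / 8.444 = 25.461 → 25.46 in.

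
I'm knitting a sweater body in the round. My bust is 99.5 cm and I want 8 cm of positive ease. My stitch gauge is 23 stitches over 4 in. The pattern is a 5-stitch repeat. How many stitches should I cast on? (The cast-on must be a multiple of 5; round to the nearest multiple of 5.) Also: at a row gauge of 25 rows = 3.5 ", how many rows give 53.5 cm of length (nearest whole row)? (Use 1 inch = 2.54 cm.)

Finished = 99.5 + 8 = 107.5 cm.
107.5 cm × 1/2.54 = 42.32 inches.
23/4 = 5.75 sts per in; 42.32 × 5.75 = 243.36 sts.
Nearest multiple of 5 → 245.
53.5 cm = 21.06 inches; × 7.143 = 150.45 → 150 rows.

Cast on 245 stitches; work 150 rows.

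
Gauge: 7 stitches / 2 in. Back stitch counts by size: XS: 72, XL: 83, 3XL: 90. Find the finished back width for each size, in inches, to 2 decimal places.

XS 20.57 inches; XL 23.71 inches; 3XL 25.71 inches.

7/2 = 3.5 sts per in.
XS: 72 / 3.5 = 20.571 → 20.57 in.
XL: 83 / 3.5 = 23.714 → 23.71 in.
3XL: 90 / 3.5 = 25.714 → 25.71 in.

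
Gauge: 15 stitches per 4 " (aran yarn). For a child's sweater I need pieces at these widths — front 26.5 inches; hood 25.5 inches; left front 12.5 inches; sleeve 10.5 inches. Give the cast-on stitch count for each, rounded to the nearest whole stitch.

Rate = 15/4 = 3.75 sts per in.
front: 26.5 × 3.75 = 99.38 → 99.
hood: 25.5 × 3.75 = 95.62 → 96.
left front: 12.5 × 3.75 = 46.88 → 47.
sleeve: 10.5 × 3.75 = 39.38 → 39.

front 99; hood 96; left front 47; sleeve 39.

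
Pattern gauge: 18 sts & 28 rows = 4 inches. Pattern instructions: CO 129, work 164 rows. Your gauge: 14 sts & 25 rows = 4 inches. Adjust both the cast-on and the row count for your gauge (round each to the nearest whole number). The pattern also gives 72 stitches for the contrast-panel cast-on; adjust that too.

Cast on 100 stitches; work 146 rows; contrast-panel cast-on 56 stitches.

Stitches: 129 × 14/18 = 100.33 → 100.
Rows: 164 × 25/28 = 146.43 → 146.
contrast-panel cast-on: 72 × 14/18 = 56.00 → 56.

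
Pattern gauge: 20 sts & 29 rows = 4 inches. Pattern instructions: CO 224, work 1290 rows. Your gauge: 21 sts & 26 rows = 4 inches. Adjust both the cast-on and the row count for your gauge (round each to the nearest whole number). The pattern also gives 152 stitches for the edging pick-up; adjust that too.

Cast on 235 stitches; work 1157 rows; edging pick-up 160 stitches.

Stitches: 224 × 21/20 = 235.20 → 235.
Rows: 1290 × 26/29 = 1156.55 → 1157.
edging pick-up: 152 × 21/20 = 159.60 → 160.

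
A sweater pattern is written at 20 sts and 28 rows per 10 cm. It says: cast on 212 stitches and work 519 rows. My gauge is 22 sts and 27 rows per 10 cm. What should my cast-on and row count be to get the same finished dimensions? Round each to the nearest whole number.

Stitches: 212 × 22/20 = 233.20 → 233.
Rows: 519 × 27/28 = 500.46 → 500.

Cast on 233 stitches; work 500 rows.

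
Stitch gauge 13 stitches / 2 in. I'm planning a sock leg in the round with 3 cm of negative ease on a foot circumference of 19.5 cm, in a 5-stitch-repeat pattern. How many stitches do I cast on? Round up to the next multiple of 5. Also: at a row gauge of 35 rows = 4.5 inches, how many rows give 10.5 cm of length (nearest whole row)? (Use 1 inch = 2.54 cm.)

Cast on 45 stitches; work 32 rows.

Finished = 19.5 − 3 = 16.5 cm.
16.5 cm × 1/2.54 = 6.50 inches.
13/2 = 6.5 sts per in; 6.50 × 6.5 = 42.22 sts.
Next multiple of 5 → 45.
10.5 cm = 4.13 inches; × 7.778 = 32.15 → 32 rows.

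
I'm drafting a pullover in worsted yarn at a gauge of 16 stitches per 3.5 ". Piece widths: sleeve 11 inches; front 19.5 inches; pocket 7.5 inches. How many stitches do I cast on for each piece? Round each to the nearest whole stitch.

Rate = 16/3.5 = 4.571 sts per in.
sleeve: 11 × 4.571 = 50.29 → 50.
front: 19.5 × 4.571 = 89.14 → 89.
pocket: 7.5 × 4.571 = 34.29 → 34.

sleeve 50; front 89; pocket 34.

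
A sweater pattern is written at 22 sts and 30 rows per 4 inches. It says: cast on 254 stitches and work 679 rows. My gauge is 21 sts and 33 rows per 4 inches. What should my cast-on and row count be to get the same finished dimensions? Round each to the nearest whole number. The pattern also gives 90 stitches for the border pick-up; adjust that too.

Cast on 242 stitches; work 747 rows; border pick-up 86 stitches.

Stitches: 254 × 21/22 = 242.45 → 242.
Rows: 679 × 33/30 = 746.90 → 747.
border pick-up: 90 × 21/22 = 85.91 → 86.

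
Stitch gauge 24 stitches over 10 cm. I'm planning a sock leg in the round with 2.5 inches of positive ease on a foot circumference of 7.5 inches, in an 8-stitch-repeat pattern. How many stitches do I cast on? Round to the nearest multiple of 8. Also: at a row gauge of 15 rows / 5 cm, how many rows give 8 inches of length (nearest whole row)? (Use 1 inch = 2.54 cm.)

Cast on 64 stitches; work 61 rows.

Finished = 7.5 + 2.5 = 10 inches.
10 inches × 2.54 = 25.40 cm.
24/10 = 2.4 sts per cm; 25.40 × 2.4 = 60.96 sts.
Nearest multiple of 8 → 64.
8 inches = 20.32 cm; × 3 = 60.96 → 61 rows.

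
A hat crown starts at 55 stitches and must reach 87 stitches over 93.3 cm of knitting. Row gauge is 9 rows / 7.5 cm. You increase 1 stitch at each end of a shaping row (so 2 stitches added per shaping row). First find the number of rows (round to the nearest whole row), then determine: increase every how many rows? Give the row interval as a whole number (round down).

Increase every 7th row.

Rows = 93.3 × 1.2 = 112.0 → 112 rows.
Stitches to add: 32 → 16 shaping rows (at 2 st each).
112 / 16 = 7.00 → every 7 rows.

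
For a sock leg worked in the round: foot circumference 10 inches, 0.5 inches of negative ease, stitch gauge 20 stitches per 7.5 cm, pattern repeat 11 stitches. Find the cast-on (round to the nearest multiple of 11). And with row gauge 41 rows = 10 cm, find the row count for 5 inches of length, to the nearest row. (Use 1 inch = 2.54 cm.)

Finished = 10 − 0.5 = 9.5 inches.
9.5 inches × 2.54 = 24.13 cm.
20/7.5 = 2.667 sts per cm; 24.13 × 2.667 = 64.35 sts.
Nearest multiple of 11 → 66.
5 inches = 12.70 cm; × 4.1 = 52.07 → 52 rows.

Cast on 66 stitches; work 52 rows.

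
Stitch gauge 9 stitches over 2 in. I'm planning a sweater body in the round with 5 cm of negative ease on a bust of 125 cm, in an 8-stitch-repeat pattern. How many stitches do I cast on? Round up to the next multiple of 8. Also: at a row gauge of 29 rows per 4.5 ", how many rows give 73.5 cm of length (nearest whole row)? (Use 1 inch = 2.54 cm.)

Cast on 216 stitches; work 186 rows.

Finished = 125 − 5 = 120 cm.
120 cm × 1/2.54 = 47.24 inches.
9/2 = 4.5 sts per in; 47.24 × 4.5 = 212.60 sts.
Next multiple of 8 → 216.
73.5 cm = 28.94 inches; × 6.444 = 186.48 → 186 rows.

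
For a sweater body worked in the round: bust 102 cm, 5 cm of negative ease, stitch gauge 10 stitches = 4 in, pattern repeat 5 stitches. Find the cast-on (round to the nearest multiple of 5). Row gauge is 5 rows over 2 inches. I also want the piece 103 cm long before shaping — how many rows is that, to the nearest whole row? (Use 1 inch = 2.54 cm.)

Cast on 95 stitches; work 101 rows.

Finished = 102 − 5 = 97 cm.
97 cm × 1/2.54 = 38.19 inches.
10/4 = 2.5 sts per in; 38.19 × 2.5 = 95.47 sts.
Nearest multiple of 5 → 95.
103 cm = 40.55 inches; × 2.5 = 101.38 → 101 rows.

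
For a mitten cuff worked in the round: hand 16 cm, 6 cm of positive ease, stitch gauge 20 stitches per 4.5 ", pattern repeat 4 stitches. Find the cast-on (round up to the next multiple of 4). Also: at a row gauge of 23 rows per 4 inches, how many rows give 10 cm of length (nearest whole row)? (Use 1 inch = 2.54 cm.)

Finished = 16 + 6 = 22 cm.
22 cm × 1/2.54 = 8.66 inches.
20/4.5 = 4.444 sts per in; 8.66 × 4.444 = 38.50 sts.
Next multiple of 4 → 40.
10 cm = 3.94 inches; × 5.75 = 22.64 → 23 rows.

Cast on 40 stitches; work 23 rows.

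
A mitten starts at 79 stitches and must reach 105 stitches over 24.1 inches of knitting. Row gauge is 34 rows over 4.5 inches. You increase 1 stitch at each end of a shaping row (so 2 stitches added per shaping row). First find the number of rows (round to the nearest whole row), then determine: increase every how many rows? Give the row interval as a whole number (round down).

Rows = 24.1 × 7.556 = 182.1 → 182 rows.
Stitches to add: 26 → 13 shaping rows (at 2 st each).
182 / 13 = 14.00 → every 14 rows.

Increase every 14th row.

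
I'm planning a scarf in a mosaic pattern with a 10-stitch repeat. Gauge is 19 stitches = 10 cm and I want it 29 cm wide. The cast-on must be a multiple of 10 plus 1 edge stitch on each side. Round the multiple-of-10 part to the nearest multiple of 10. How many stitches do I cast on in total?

CO 52 sts.

19 / 10 = 1.9 sts per cm.
29 × 1.9 = 55.10 sts.
Less 2 edge sts → 53.10 for the repeat.
Nearest multiple of 10: 50.
Add back 2 edge sts → 52.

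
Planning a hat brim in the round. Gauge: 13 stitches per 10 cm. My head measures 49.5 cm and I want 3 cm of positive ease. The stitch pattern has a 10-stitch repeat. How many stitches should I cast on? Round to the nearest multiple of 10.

Finished = 49.5 + 3 = 52.5 cm.
13 / 10 = 1.3 sts/cm.
52.5 × 1.3 = 68.25 sts.
Nearest multiple of 10: 70.

70 stitches.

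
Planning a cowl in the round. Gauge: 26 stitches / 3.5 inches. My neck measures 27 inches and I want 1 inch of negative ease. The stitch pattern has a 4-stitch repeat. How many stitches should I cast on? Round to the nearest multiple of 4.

Cast on 192 stitches.

Finished = 27 − 1 = 26 inches.
26 / 3.5 = 7.429 sts/in.
26 × 7.429 = 193.14 sts.
Nearest multiple of 4: 192.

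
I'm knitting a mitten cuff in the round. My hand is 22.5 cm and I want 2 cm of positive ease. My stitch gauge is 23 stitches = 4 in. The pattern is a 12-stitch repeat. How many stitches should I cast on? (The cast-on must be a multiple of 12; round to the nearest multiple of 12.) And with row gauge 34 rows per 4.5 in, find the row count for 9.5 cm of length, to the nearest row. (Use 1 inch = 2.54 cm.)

Cast on 60 stitches; work 28 rows.

Finished = 22.5 + 2 = 24.5 cm.
24.5 cm × 1/2.54 = 9.65 inches.
23/4 = 5.75 sts per in; 9.65 × 5.75 = 55.46 sts.
Nearest multiple of 12 → 60.
9.5 cm = 3.74 inches; × 7.556 = 28.26 → 28 rows.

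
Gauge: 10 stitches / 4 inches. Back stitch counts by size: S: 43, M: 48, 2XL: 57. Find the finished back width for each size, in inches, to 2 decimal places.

10/4 = 2.5 sts per in.
S: 43 / 2.5 = 17.200 → 17.20 in.
M: 48 / 2.5 = 19.200 → 19.20 in.
2XL: 57 / 2.5 = 22.800 → 22.80 in.

S 17.20 inches; M 19.20 inches; 2XL 22.80 inches.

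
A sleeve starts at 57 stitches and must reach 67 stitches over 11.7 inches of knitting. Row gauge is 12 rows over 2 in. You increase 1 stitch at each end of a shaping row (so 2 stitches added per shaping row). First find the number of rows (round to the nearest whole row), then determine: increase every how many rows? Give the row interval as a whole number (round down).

Rows = 11.7 × 6 = 70.2 → 70 rows.
Stitches to add: 10 → 5 shaping rows (at 2 st each).
70 / 5 = 14.00 → every 14 rows.

Increase every 14th row.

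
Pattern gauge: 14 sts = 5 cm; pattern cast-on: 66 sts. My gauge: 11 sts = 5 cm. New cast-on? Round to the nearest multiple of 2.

Cast on 52 stitches.

Scale factor = 11 / 14 = 0.786.
66 × 11 / 14 = 51.86 sts.
→ 52 sts.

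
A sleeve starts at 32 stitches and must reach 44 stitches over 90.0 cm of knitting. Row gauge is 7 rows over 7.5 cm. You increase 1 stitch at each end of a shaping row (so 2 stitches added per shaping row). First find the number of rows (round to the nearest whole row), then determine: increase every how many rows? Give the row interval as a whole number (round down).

Increase every 14th row.

Rows = 90.0 × 0.933 = 84.0 → 84 rows.
Stitches to add: 12 → 6 shaping rows (at 2 st each).
84 / 6 = 14.00 → every 14 rows.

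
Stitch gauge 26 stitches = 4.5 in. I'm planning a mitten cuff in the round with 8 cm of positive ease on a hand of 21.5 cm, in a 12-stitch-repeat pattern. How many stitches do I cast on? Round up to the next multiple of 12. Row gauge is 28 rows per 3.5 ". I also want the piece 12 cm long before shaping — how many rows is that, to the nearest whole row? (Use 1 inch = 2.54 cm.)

Cast on 72 stitches; work 38 rows.

Finished = 21.5 + 8 = 29.5 cm.
29.5 cm × 1/2.54 = 11.61 inches.
26/4.5 = 5.778 sts per in; 11.61 × 5.778 = 67.10 sts.
Next multiple of 12 → 72.
12 cm = 4.72 inches; × 8 = 37.80 → 38 rows.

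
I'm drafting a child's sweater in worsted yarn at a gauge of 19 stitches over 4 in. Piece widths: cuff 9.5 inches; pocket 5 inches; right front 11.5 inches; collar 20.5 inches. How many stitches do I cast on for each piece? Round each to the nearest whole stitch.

Rate = 19/4 = 4.75 sts per in.
cuff: 9.5 × 4.75 = 45.12 → 45.
pocket: 5 × 4.75 = 23.75 → 24.
right front: 11.5 × 4.75 = 54.62 → 55.
collar: 20.5 × 4.75 = 97.38 → 97.

cuff 45; pocket 24; right front 55; collar 97.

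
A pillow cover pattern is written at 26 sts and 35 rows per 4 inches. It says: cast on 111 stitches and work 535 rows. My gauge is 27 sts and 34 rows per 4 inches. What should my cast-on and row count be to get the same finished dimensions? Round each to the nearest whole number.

Cast on 115 stitches; work 520 rows.

Stitches: 111 × 27/26 = 115.27 → 115.
Rows: 535 × 34/35 = 519.71 → 520.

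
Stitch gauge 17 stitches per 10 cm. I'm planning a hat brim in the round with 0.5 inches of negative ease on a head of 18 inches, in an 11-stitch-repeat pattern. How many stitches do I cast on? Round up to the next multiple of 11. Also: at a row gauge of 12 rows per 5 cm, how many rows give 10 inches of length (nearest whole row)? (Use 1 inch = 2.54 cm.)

Finished = 18 − 0.5 = 17.5 inches.
17.5 inches × 2.54 = 44.45 cm.
17/10 = 1.7 sts per cm; 44.45 × 1.7 = 75.56 sts.
Next multiple of 11 → 77.
10 inches = 25.40 cm; × 2.4 = 60.96 → 61 rows.

Cast on 77 stitches; work 61 rows.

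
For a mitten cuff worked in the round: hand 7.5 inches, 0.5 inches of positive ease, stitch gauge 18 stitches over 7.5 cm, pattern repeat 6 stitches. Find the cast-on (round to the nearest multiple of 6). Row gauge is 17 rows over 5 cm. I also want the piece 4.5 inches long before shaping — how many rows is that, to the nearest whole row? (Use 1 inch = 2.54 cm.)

Finished = 7.5 + 0.5 = 8 inches.
8 inches × 2.54 = 20.32 cm.
18/7.5 = 2.4 sts per cm; 20.32 × 2.4 = 48.77 sts.
Nearest multiple of 6 → 48.
4.5 inches = 11.43 cm; × 3.4 = 38.86 → 39 rows.

Cast on 48 stitches; work 39 rows.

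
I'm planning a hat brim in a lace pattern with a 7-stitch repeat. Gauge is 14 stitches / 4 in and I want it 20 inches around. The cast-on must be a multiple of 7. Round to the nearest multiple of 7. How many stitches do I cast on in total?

14 / 4 = 3.5 sts per inch.
20 × 3.5 = 70.00 sts.
Nearest multiple of 7: 70.

70 stitches.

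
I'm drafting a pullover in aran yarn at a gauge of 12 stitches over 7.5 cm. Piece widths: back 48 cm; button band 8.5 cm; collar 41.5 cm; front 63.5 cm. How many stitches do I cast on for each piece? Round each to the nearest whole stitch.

back 77; button band 14; collar 66; front 102.

Rate = 12/7.5 = 1.6 sts per cm.
back: 48 × 1.6 = 76.80 → 77.
button band: 8.5 × 1.6 = 13.60 → 14.
collar: 41.5 × 1.6 = 66.40 → 66.
front: 63.5 × 1.6 = 101.60 → 102.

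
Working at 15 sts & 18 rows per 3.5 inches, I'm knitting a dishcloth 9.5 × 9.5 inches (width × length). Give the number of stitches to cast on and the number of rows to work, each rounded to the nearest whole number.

Cast on 41 stitches and work 49 rows.

Stitch gauge = 15/3.5 = 4.286 sts/in; 9.5 × 4.286 = 40.71 → 41 sts.
Row gauge = 18/3.5 = 5.143 rows/in; 9.5 × 5.143 = 48.86 → 49 rows.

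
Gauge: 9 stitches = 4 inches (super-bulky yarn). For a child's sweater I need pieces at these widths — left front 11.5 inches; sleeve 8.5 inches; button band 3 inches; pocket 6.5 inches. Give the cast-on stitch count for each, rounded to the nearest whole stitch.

Rate = 9/4 = 2.25 sts per in.
left front: 11.5 × 2.25 = 25.88 → 26.
sleeve: 8.5 × 2.25 = 19.12 → 19.
button band: 3 × 2.25 = 6.75 → 7.
pocket: 6.5 × 2.25 = 14.62 → 15.

left front 26; sleeve 19; button band 7; pocket 15.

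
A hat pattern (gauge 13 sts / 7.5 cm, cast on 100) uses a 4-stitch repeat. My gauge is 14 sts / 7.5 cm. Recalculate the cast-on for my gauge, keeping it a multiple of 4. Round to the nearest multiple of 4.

100 × 14 / 13 = 107.69.
Nearest multiple of 4: 108.

Cast on 108 stitches.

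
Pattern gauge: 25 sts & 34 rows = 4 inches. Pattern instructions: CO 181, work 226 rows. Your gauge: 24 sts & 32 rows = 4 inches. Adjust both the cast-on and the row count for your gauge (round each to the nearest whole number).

Stitches: 181 × 24/25 = 173.76 → 174.
Rows: 226 × 32/34 = 212.71 → 213.

Cast on 174 stitches; work 213 rows.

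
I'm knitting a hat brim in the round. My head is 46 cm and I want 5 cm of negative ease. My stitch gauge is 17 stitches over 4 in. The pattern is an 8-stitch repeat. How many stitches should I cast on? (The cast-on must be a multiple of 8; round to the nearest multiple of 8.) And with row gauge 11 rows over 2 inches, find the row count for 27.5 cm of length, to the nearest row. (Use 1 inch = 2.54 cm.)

Finished = 46 − 5 = 41 cm.
41 cm × 1/2.54 = 16.14 inches.
17/4 = 4.25 sts per in; 16.14 × 4.25 = 68.60 sts.
Nearest multiple of 8 → 72.
27.5 cm = 10.83 inches; × 5.5 = 59.55 → 60 rows.

Cast on 72 stitches; work 60 rows.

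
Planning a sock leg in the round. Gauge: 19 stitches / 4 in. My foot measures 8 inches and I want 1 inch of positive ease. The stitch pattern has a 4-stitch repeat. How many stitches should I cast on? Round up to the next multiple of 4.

Finished = 8 + 1 = 9 inches.
19 / 4 = 4.75 sts/in.
9 × 4.75 = 42.75 sts.
Next multiple of 4: 44.

44 stitches.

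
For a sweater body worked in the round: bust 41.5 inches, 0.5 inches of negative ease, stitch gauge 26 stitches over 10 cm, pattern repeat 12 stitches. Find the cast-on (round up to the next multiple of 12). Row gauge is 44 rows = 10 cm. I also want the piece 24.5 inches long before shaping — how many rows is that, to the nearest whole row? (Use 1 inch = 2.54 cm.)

Cast on 276 stitches; work 274 rows.

Finished = 41.5 − 0.5 = 41 inches.
41 inches × 2.54 = 104.14 cm.
26/10 = 2.6 sts per cm; 104.14 × 2.6 = 270.76 sts.
Next multiple of 12 → 276.
24.5 inches = 62.23 cm; × 4.4 = 273.81 → 274 rows.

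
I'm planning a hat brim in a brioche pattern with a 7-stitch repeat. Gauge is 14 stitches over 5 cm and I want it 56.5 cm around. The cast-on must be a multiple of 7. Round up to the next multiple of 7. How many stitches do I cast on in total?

14 / 5 = 2.8 sts per cm.
56.5 × 2.8 = 158.20 sts.
Next multiple of 7: 161.

Cast on 161 stitches.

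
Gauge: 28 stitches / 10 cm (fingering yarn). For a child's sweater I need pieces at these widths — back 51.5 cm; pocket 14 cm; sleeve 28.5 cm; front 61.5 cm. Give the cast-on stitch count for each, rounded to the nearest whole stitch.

Rate = 28/10 = 2.8 sts per cm.
back: 51.5 × 2.8 = 144.20 → 144.
pocket: 14 × 2.8 = 39.20 → 39.
sleeve: 28.5 × 2.8 = 79.80 → 80.
front: 61.5 × 2.8 = 172.20 → 172.

back 144; pocket 39; sleeve 80; front 172.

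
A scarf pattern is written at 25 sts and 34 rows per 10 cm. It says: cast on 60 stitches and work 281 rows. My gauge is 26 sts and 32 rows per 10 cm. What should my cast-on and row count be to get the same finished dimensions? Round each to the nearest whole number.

Stitches: 60 × 26/25 = 62.40 → 62.
Rows: 281 × 32/34 = 264.47 → 264.

Cast on 62 stitches; work 264 rows.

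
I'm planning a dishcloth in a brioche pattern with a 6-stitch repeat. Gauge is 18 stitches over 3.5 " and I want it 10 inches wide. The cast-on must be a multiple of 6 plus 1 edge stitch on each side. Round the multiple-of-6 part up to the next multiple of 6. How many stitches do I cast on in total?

18 / 3.5 = 5.143 sts per inch.
10 × 5.143 = 51.43 sts.
Less 2 edge sts → 49.43 for the repeat.
Next multiple of 6: 54.
Add back 2 edge sts → 56.

Cast on 56 stitches.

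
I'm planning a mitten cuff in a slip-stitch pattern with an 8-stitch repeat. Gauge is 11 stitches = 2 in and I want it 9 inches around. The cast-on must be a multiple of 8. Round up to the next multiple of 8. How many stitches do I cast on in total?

CO 56 sts.

11 / 2 = 5.5 sts per inch.
9 × 5.5 = 49.50 sts.
Next multiple of 8: 56.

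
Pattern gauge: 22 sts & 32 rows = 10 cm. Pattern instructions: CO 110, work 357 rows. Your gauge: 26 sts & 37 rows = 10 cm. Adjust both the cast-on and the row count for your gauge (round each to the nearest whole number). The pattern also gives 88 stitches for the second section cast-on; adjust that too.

Stitches: 110 × 26/22 = 130.00 → 130.
Rows: 357 × 37/32 = 412.78 → 413.
second section cast-on: 88 × 26/22 = 104.00 → 104.

Cast on 130 stitches; work 413 rows; second section cast-on 104 stitches.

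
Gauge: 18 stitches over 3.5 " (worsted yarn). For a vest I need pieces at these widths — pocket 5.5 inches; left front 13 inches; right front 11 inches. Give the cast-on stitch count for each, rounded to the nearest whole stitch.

pocket 28; left front 67; right front 57.

Rate = 18/3.5 = 5.143 sts per in.
pocket: 5.5 × 5.143 = 28.29 → 28.
left front: 13 × 5.143 = 66.86 → 67.
right front: 11 × 5.143 = 56.57 → 57.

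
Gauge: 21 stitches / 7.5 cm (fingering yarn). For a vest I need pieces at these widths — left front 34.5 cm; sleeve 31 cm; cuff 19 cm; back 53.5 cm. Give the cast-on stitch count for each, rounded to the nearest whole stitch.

Rate = 21/7.5 = 2.8 sts per cm.
left front: 34.5 × 2.8 = 96.60 → 97.
sleeve: 31 × 2.8 = 86.80 → 87.
cuff: 19 × 2.8 = 53.20 → 53.
back: 53.5 × 2.8 = 149.80 → 150.

left front 97; sleeve 87; cuff 53; back 150.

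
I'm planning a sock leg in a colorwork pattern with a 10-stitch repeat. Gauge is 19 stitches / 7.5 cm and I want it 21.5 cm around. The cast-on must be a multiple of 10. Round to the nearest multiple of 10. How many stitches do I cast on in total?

CO 50 sts.

19 / 7.5 = 2.533 sts per cm.
21.5 × 2.533 = 54.47 sts.
Nearest multiple of 10: 50.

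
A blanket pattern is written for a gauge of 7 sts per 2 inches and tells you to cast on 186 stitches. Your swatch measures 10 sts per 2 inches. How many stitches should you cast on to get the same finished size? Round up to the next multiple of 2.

CO 266 sts.

Scale factor = 10 / 7 = 1.429.
186 × 10 / 7 = 265.71 sts.
→ 266 sts.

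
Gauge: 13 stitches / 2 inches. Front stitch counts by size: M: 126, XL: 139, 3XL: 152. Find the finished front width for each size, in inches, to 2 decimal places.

13/2 = 6.5 sts per in.
M: 126 / 6.5 = 19.385 → 19.38 in.
XL: 139 / 6.5 = 21.385 → 21.38 in.
3XL: 152 / 6.5 = 23.385 → 23.38 in.

M 19.38 inches; XL 21.38 inches; 3XL 23.38 inches.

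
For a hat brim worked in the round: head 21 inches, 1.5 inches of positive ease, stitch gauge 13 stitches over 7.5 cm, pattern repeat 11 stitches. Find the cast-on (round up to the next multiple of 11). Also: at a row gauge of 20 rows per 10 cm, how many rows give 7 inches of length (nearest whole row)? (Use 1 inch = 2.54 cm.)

Finished = 21 + 1.5 = 22.5 inches.
22.5 inches × 2.54 = 57.15 cm.
13/7.5 = 1.733 sts per cm; 57.15 × 1.733 = 99.06 sts.
Next multiple of 11 → 110.
7 inches = 17.78 cm; × 2 = 35.56 → 36 rows.

Cast on 110 stitches; work 36 rows.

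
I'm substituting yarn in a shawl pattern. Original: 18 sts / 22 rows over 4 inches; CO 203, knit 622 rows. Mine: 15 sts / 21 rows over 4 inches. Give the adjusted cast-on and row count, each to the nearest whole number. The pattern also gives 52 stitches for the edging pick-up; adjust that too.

Stitches: 203 × 15/18 = 169.17 → 169.
Rows: 622 × 21/22 = 593.73 → 594.
edging pick-up: 52 × 15/18 = 43.33 → 43.

Cast on 169 stitches; work 594 rows; edging pick-up 43 stitches.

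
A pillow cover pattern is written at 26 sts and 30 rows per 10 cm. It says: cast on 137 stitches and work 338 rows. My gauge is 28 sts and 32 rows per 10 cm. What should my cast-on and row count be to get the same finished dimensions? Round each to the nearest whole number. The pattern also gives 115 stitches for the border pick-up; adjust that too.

Stitches: 137 × 28/26 = 147.54 → 148.
Rows: 338 × 32/30 = 360.53 → 361.
border pick-up: 115 × 28/26 = 123.85 → 124.

Cast on 148 stitches; work 361 rows; border pick-up 124 stitches.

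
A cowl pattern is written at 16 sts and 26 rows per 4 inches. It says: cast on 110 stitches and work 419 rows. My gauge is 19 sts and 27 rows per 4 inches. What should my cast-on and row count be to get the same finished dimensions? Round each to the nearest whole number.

Stitches: 110 × 19/16 = 130.62 → 131.
Rows: 419 × 27/26 = 435.12 → 435.

Cast on 131 stitches; work 435 rows.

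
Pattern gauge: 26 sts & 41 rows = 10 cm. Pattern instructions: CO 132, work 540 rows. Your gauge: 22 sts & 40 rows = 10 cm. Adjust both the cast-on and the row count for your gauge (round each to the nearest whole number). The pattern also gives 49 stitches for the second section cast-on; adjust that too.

Stitches: 132 × 22/26 = 111.69 → 112.
Rows: 540 × 40/41 = 526.83 → 527.
second section cast-on: 49 × 22/26 = 41.46 → 41.

Cast on 112 stitches; work 527 rows; second section cast-on 41 stitches.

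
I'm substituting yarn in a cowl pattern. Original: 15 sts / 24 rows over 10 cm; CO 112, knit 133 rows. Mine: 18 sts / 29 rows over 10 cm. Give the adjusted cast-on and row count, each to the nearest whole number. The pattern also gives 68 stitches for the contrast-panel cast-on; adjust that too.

Stitches: 112 × 18/15 = 134.40 → 134.
Rows: 133 × 29/24 = 160.71 → 161.
contrast-panel cast-on: 68 × 18/15 = 81.60 → 82.

Cast on 134 stitches; work 161 rows; contrast-panel cast-on 82 stitches.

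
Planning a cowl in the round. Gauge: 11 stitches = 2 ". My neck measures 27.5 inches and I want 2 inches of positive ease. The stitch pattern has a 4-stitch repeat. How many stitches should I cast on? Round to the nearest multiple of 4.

164 stitches.

Finished = 27.5 + 2 = 29.5 inches.
11 / 2 = 5.5 sts/in.
29.5 × 5.5 = 162.25 sts.
Nearest multiple of 4: 164.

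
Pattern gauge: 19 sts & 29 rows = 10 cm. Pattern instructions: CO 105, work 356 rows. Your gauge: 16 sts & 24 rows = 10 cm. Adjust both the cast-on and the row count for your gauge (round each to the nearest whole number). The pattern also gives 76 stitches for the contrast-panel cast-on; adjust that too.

Stitches: 105 × 16/19 = 88.42 → 88.
Rows: 356 × 24/29 = 294.62 → 295.
contrast-panel cast-on: 76 × 16/19 = 64.00 → 64.

Cast on 88 stitches; work 295 rows; contrast-panel cast-on 64 stitches.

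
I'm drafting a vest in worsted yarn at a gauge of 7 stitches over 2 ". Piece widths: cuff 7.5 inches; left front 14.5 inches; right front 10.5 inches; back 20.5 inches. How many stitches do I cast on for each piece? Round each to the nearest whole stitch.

cuff 26; left front 51; right front 37; back 72.

Rate = 7/2 = 3.5 sts per in.
cuff: 7.5 × 3.5 = 26.25 → 26.
left front: 14.5 × 3.5 = 50.75 → 51.
right front: 10.5 × 3.5 = 36.75 → 37.
back: 20.5 × 3.5 = 71.75 → 72.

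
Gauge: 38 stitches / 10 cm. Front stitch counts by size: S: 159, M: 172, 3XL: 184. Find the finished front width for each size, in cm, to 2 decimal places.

38/10 = 3.8 sts per cm.
S: 159 / 3.8 = 41.842 → 41.84 cm.
M: 172 / 3.8 = 45.263 → 45.26 cm.
3XL: 184 / 3.8 = 48.421 → 48.42 cm.

S 41.84 cm; M 45.26 cm; 3XL 48.42 cm.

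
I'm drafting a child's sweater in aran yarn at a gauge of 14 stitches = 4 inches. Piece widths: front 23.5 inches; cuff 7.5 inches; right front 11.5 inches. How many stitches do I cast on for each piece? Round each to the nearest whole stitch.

front 82; cuff 26; right front 40.

Rate = 14/4 = 3.5 sts per in.
front: 23.5 × 3.5 = 82.25 → 82.
cuff: 7.5 × 3.5 = 26.25 → 26.
right front: 11.5 × 3.5 = 40.25 → 40.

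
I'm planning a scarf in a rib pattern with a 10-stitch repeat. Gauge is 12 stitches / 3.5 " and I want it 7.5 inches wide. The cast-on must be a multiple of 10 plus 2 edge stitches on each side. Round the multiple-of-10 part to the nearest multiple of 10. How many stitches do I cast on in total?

CO 24 sts.

12 / 3.5 = 3.429 sts per inch.
7.5 × 3.429 = 25.71 sts.
Less 4 edge sts → 21.71 for the repeat.
Nearest multiple of 10: 20.
Add back 4 edge sts → 24.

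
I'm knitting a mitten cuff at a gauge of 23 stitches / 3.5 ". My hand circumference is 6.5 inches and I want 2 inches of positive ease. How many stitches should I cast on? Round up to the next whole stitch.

Finished = 6.5 + 2 = 8.5 in.
23 / 3.5 = 6.571 sts per inch.
8.50 × 6.571 = 55.86 sts.
→ 56 sts.

CO 56 sts.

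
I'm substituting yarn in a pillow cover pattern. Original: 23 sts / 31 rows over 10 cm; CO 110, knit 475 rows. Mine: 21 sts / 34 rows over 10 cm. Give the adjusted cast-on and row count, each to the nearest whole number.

Stitches: 110 × 21/23 = 100.43 → 100.
Rows: 475 × 34/31 = 520.97 → 521.

Cast on 100 stitches; work 521 rows.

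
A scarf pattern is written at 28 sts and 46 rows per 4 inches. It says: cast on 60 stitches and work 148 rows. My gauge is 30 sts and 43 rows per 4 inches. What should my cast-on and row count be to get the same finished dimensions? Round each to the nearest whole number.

Stitches: 60 × 30/28 = 64.29 → 64.
Rows: 148 × 43/46 = 138.35 → 138.

Cast on 64 stitches; work 138 rows.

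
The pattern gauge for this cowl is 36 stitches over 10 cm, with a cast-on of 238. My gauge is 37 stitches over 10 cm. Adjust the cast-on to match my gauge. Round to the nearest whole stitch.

Cast on 245 stitches.

Scale factor = 37 / 36 = 1.028.
238 × 37 / 36 = 244.61 sts.
→ 245 sts.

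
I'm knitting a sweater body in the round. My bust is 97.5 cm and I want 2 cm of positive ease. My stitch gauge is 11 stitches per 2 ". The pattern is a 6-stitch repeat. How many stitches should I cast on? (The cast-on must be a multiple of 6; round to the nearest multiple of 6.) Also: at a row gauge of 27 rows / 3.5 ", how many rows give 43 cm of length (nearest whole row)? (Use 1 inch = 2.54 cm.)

Cast on 216 stitches; work 131 rows.

Finished = 97.5 + 2 = 99.5 cm.
99.5 cm × 1/2.54 = 39.17 inches.
11/2 = 5.5 sts per in; 39.17 × 5.5 = 215.45 sts.
Nearest multiple of 6 → 216.
43 cm = 16.93 inches; × 7.714 = 130.60 → 131 rows.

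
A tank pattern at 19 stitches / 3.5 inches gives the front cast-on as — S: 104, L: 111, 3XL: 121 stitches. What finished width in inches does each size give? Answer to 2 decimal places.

S 19.16 inches; L 20.45 inches; 3XL 22.29 inches.

19/3.5 = 5.429 sts per in.
S: 104 / 5.429 = 19.158 → 19.16 in.
L: 111 / 5.429 = 20.447 → 20.45 in.
3XL: 121 / 5.429 = 22.289 → 22.29 in.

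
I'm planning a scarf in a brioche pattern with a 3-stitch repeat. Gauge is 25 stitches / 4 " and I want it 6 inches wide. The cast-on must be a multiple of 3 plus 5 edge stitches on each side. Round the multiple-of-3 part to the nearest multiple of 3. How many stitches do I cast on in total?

37 stitches.

25 / 4 = 6.25 sts per inch.
6 × 6.25 = 37.50 sts.
Less 10 edge sts → 27.50 for the repeat.
Nearest multiple of 3: 27.
Add back 10 edge sts → 37.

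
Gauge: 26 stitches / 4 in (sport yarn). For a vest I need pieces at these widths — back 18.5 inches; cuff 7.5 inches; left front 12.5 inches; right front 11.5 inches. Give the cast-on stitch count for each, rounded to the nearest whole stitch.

Rate = 26/4 = 6.5 sts per in.
back: 18.5 × 6.5 = 120.25 → 120.
cuff: 7.5 × 6.5 = 48.75 → 49.
left front: 12.5 × 6.5 = 81.25 → 81.
right front: 11.5 × 6.5 = 74.75 → 75.

back 120; cuff 49; left front 81; right front 75.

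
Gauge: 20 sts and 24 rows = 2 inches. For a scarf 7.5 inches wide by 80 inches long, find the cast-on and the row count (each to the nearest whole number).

Cast on 75 stitches and work 960 rows.

Stitch gauge = 20/2 = 10 sts/in; 7.5 × 10 = 75.00 → 75 sts.
Row gauge = 24/2 = 12 rows/in; 80 × 12 = 960.00 → 960 rows.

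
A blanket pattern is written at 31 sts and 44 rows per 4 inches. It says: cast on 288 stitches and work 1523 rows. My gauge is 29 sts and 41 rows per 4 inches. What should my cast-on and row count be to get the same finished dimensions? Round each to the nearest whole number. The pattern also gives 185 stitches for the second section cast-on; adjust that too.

Cast on 269 stitches; work 1419 rows; second section cast-on 173 stitches.

Stitches: 288 × 29/31 = 269.42 → 269.
Rows: 1523 × 41/44 = 1419.16 → 1419.
second section cast-on: 185 × 29/31 = 173.06 → 173.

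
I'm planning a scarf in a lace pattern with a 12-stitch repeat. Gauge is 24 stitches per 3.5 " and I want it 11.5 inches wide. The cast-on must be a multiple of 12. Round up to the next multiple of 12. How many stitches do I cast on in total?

84 stitches.

24 / 3.5 = 6.857 sts per inch.
11.5 × 6.857 = 78.86 sts.
Next multiple of 12: 84.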